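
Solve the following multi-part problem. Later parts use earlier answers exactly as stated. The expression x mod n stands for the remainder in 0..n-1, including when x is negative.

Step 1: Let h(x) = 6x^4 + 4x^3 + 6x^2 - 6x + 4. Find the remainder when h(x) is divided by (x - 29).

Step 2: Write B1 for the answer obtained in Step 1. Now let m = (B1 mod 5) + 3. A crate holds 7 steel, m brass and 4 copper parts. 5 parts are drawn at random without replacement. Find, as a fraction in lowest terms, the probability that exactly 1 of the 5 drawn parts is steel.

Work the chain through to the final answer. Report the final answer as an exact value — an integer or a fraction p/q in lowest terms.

105/442

Step 1: remainder = value at the root: 6*(29)^4 + 4*(29)^3 + 6*(29)^2 - 6*(29)^1 + 4 = (4243686) + (97556) + (5046) + (-174) + (4) = 4346118; answer 4346118
Step 2: B1 = 4346118; m = 6; total draws C(17,5) = 6188; favorable C(7,1)*C(10,4) = 1470; P = 105/442; answer 105/442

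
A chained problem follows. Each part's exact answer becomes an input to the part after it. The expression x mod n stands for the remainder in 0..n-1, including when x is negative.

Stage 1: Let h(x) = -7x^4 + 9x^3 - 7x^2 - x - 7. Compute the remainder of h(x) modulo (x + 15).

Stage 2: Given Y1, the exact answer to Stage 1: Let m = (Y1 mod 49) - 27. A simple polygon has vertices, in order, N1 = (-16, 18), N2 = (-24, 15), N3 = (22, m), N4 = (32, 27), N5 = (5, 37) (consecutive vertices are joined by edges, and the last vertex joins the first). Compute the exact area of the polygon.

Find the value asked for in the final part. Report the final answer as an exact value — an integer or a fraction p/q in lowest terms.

1011/2

Stage 1: remainder = value at the root: -7*(-15)^4 + 9*(-15)^3 - 7*(-15)^2 - 1*(-15)^1 - 7 = (-354375) + (-30375) + (-1575) + (15) + (-7) = -386317; answer -386317
Stage 2: Y1 = -386317; m = 21; cross terms: (-16*15 - -24*18)=192, (-24*21 - 22*15)=-834, (22*27 - 32*21)=-78, (32*37 - 5*27)=1049, (5*18 - -16*37)=682; twice the area = |1011| = 1011; area = 1011/2; answer 1011/2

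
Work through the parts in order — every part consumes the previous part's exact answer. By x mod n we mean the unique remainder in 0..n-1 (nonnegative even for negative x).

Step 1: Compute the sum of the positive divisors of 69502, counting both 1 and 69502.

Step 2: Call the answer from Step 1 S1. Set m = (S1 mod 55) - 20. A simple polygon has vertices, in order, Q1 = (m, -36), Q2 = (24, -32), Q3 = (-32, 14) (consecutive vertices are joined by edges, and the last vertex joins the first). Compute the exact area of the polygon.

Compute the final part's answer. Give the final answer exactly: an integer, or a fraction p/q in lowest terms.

434

Step 1: 69502 = 2 * 19 * 31 * 59; sigma = (1 + 2) * (1 + 19) * (1 + 31) * (1 + 59) = 3 * 20 * 32 * 60 = 115200; answer 115200
Step 2: S1 = 115200; m = 10; cross terms: (10*-32 - 24*-36)=544, (24*14 - -32*-32)=-688, (-32*-36 - 10*14)=1012; twice the area = |868| = 868; area = 434; answer 434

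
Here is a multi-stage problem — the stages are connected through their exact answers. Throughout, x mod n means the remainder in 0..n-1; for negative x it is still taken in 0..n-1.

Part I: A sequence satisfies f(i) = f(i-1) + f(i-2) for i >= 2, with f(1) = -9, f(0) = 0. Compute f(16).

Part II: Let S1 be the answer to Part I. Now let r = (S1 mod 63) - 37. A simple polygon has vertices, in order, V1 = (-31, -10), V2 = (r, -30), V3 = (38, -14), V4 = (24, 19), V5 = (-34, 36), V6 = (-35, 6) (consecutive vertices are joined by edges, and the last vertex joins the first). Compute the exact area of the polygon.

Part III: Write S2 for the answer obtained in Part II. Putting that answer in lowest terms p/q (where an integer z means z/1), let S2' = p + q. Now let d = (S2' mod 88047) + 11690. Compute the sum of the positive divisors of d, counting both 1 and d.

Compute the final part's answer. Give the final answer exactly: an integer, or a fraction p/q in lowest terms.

48384

Part I: f(2) = 1*(-9) + 1*(0) = -9; iterating: f(2)=-9, f(3)=-18, f(4)=-27, f(5)=-45, f(6)=-72, f(7)=-117, f(8)=-189, f(9)=-306, f(10)=-495, f(11)=-801, f(12)=-1296, f(13)=-2097, f(14)=-3393, f(15)=-5490, f(16)=-8883; answer -8883
Part II: S1 = -8883; r = -37; cross terms: (-31*-30 - -37*-10)=560, (-37*-14 - 38*-30)=1658, (38*19 - 24*-14)=1058, (24*36 - -34*19)=1510, (-34*6 - -35*36)=1056, (-35*-10 - -31*6)=536; twice the area = |6378| = 6378; area = 3189; answer 3189
Part III: S2 = 3189; threaded value p + q = 3190; d = 14880; 14880 = 2^5 * 3 * 5 * 31; sigma = (1 + 2 + 4 + 8 + 16 + 32) * (1 + 3) * (1 + 5) * (1 + 31) = 63 * 4 * 6 * 32 = 48384; answer 48384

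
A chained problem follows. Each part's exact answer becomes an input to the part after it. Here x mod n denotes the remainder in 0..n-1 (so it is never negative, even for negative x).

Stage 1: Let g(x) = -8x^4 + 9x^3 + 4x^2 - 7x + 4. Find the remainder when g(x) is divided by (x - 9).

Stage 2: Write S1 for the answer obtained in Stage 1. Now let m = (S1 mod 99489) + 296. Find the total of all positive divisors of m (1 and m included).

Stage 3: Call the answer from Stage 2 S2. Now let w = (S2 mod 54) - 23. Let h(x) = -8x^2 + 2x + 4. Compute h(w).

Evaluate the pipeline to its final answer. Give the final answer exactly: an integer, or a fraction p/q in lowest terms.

Stage 1: remainder = value at the root: -8*(9)^4 + 9*(9)^3 + 4*(9)^2 - 7*(9)^1 + 4 = (-52488) + (6561) + (324) + (-63) + (4) = -45662; answer -45662
Stage 2: S1 = -45662; m = 54123; 54123 = 3 * 18041; sigma = (1 + 3) * (1 + 18041) = 4 * 18042 = 72168; answer 72168
Stage 3: S2 = 72168; w = 1; -8*(1)^2 + 2*(1)^1 + 4 = (-8) + (2) + (4) = -2; answer -2

-2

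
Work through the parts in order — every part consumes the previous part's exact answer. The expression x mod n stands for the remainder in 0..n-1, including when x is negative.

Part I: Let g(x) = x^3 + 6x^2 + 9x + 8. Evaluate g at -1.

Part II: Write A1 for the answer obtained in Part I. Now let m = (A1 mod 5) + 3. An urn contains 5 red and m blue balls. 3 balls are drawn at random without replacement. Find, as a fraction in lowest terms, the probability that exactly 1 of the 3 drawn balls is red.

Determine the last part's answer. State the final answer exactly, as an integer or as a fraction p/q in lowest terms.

Part I: 1*(-1)^3 + 6*(-1)^2 + 9*(-1)^1 + 8 = (-1) + (6) + (-9) + (8) = 4; answer 4
Part II: A1 = 4; m = 7; total draws C(12,3) = 220; favorable C(5,1)*C(7,2) = 105; P = 21/44; answer 21/44

21/44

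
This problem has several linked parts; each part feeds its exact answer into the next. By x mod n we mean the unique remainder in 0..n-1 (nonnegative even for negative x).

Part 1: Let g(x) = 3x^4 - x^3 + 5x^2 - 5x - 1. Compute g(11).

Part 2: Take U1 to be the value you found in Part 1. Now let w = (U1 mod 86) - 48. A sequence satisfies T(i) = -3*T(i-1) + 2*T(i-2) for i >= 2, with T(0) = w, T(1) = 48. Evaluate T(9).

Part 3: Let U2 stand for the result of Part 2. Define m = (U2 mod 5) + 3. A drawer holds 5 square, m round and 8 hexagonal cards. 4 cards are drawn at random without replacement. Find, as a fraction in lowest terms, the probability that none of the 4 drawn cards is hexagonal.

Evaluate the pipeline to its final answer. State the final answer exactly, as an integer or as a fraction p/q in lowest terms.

Part 1: 3*(11)^4 - 1*(11)^3 + 5*(11)^2 - 5*(11)^1 - 1 = (43923) + (-1331) + (605) + (-55) + (-1) = 43141; answer 43141
Part 2: U1 = 43141; w = 7; T(2) = -3*(48) + 2*(7) = -130; iterating: T(2)=-130, T(3)=486, T(4)=-1718, T(5)=6126, T(6)=-21814, T(7)=77694, T(8)=-276710, T(9)=985518; answer 985518
Part 3: U2 = 985518; m = 6; total draws C(19,4) = 3876; favorable C(11,4) = 330; P = 55/646; answer 55/646

55/646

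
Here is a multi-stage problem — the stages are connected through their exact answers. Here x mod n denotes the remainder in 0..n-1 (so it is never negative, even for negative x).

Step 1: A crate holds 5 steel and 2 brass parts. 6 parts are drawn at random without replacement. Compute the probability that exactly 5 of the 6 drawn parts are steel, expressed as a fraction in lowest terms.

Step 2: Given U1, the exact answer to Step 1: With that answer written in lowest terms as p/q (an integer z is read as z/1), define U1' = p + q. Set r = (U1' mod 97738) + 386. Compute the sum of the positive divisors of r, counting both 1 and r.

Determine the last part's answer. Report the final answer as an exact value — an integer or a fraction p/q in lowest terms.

480

Step 1: total draws C(7,6) = 7; favorable C(5,5)*C(2,1) = 2; P = 2/7; answer 2/7
Step 2: U1 = 2/7; threaded value p + q = 9; r = 395; 395 = 5 * 79; sigma = (1 + 5) * (1 + 79) = 6 * 80 = 480; answer 480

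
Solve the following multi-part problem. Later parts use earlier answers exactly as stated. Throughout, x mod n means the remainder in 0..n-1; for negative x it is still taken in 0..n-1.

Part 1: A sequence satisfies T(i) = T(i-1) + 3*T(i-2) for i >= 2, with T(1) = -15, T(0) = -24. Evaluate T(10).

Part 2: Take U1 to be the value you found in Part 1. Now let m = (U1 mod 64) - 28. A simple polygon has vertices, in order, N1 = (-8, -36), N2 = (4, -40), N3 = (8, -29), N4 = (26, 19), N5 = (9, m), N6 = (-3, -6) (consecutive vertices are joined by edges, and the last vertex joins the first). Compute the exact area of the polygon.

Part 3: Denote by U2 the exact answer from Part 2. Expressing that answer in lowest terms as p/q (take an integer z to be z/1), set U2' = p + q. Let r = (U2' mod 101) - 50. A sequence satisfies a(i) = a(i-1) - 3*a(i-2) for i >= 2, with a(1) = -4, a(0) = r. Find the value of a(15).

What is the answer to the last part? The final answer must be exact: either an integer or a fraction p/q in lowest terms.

Part 1: T(2) = 1*(-15) + 3*(-24) = -87; iterating: T(2)=-87, T(3)=-132, T(4)=-393, T(5)=-789, T(6)=-1968, T(7)=-4335, T(8)=-10239, T(9)=-23244, T(10)=-53961; answer -53961
Part 2: U1 = -53961; m = 27; cross terms: (-8*-40 - 4*-36)=464, (4*-29 - 8*-40)=204, (8*19 - 26*-29)=906, (26*27 - 9*19)=531, (9*-6 - -3*27)=27, (-3*-36 - -8*-6)=60; twice the area = |2192| = 2192; area = 1096; answer 1096
Part 3: U2 = 1096; threaded value p + q = 1097; r = 37; a(2) = 1*(-4) - 3*(37) = -115; iterating: a(2)=-115, a(3)=-103, a(4)=242, a(5)=551, a(6)=-175, a(7)=-1828, a(8)=-1303, a(9)=4181, a(10)=8090, a(11)=-4453, a(12)=-28723, a(13)=-15364, a(14)=70805, a(15)=116897; answer 116897

116897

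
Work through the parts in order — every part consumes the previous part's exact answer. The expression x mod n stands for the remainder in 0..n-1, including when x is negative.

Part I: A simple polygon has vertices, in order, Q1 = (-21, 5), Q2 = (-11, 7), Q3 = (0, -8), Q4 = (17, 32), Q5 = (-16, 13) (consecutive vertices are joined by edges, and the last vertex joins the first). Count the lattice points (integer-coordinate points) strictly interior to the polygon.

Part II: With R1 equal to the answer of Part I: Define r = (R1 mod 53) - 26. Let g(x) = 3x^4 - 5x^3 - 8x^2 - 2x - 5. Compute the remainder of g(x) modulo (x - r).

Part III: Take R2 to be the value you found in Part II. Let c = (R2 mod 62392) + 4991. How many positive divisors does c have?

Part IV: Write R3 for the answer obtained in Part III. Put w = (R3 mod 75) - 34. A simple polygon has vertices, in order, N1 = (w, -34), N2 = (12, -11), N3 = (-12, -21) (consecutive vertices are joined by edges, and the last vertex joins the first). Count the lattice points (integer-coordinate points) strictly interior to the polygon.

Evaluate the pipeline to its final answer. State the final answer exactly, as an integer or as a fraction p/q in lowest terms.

105

Part I: cross terms: (-21*7 - -11*5)=-92, (-11*-8 - 0*7)=88, (0*32 - 17*-8)=136, (17*13 - -16*32)=733, (-16*5 - -21*13)=193; twice the area = |1058| = 1058; area = 529; boundary points = 2 + 1 + 1 + 1 + 1 = 6; strictly interior points = area - boundary/2 + 1 = 527; answer 527
Part II: R1 = 527; r = 24; remainder = value at the root: 3*(24)^4 - 5*(24)^3 - 8*(24)^2 - 2*(24)^1 - 5 = (995328) + (-69120) + (-4608) + (-48) + (-5) = 921547; answer 921547
Part III: R2 = 921547; c = 53050; 53050 = 2 * 5^2 * 1061; number of divisors = (1+1) * (2+1) * (1+1) = 12; answer 12
Part IV: R3 = 12; w = -22; cross terms: (-22*-11 - 12*-34)=650, (12*-21 - -12*-11)=-384, (-12*-34 - -22*-21)=-54; twice the area = |212| = 212; area = 106; boundary points = 1 + 2 + 1 = 4; strictly interior points = area - boundary/2 + 1 = 105; answer 105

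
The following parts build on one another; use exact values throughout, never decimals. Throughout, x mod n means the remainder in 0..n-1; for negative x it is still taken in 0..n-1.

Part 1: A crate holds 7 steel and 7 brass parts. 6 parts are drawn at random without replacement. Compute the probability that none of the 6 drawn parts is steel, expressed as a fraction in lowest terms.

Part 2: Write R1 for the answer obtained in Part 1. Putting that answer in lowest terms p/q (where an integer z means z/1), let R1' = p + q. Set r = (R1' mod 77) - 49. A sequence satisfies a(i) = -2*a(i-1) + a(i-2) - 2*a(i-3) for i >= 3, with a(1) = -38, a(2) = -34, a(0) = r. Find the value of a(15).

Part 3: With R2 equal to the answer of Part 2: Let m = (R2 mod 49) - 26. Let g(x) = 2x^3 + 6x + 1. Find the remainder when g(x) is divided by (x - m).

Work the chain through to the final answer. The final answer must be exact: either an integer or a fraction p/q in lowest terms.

Part 1: total draws C(14,6) = 3003; favorable C(7,6) = 7; P = 1/429; answer 1/429
Part 2: R1 = 1/429; threaded value p + q = 430; r = -4; a(3) = -2*(-34) + 1*(-38) - 2*(-4) = 38; iterating: a(3)=38, a(4)=-34, a(5)=174, a(6)=-458, a(7)=1158, a(8)=-3122, a(9)=8318, a(10)=-22074, a(11)=58710, a(12)=-156130, a(13)=415118, a(14)=-1103786, a(15)=2934950; answer 2934950
Part 3: R2 = 2934950; m = 20; remainder = value at the root: 2*(20)^3 + 6*(20)^1 + 1 = (16000) + (120) + (1) = 16121; answer 16121

16121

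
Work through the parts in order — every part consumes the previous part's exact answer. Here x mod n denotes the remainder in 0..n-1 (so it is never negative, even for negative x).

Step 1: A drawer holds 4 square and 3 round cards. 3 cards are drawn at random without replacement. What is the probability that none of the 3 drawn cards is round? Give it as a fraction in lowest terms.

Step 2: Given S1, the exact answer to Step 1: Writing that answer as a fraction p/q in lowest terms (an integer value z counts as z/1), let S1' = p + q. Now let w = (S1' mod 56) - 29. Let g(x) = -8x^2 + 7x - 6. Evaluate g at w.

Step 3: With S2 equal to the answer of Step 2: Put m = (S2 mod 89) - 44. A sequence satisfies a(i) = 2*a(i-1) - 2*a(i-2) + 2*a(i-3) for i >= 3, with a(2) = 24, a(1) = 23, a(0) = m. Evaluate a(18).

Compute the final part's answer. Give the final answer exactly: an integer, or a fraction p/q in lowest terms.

33984

Step 1: total draws C(7,3) = 35; favorable C(4,3) = 4; P = 4/35; answer 4/35
Step 2: S1 = 4/35; threaded value p + q = 39; w = 10; -8*(10)^2 + 7*(10)^1 - 6 = (-800) + (70) + (-6) = -736; answer -736
Step 3: S2 = -736; m = 21; a(3) = 2*(24) - 2*(23) + 2*(21) = 44; iterating: a(3)=44, a(4)=86, a(5)=132, a(6)=180, a(7)=268, a(8)=440, a(9)=704, a(10)=1064, a(11)=1600, a(12)=2480, a(13)=3888, a(14)=6016, a(15)=9216, a(16)=14176, a(17)=21952, a(18)=33984; answer 33984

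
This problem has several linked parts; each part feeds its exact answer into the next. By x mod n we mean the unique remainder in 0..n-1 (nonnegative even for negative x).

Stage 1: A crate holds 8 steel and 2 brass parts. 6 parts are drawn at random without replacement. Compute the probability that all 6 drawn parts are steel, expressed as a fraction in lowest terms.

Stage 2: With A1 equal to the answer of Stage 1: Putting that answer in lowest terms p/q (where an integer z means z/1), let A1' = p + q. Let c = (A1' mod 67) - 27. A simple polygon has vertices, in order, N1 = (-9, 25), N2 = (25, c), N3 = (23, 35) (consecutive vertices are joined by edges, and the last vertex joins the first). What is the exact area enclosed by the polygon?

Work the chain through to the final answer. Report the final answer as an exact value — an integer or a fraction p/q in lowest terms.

730

Stage 1: total draws C(10,6) = 210; favorable C(8,6) = 28; P = 2/15; answer 2/15
Stage 2: A1 = 2/15; threaded value p + q = 17; c = -10; cross terms: (-9*-10 - 25*25)=-535, (25*35 - 23*-10)=1105, (23*25 - -9*35)=890; twice the area = |1460| = 1460; area = 730; answer 730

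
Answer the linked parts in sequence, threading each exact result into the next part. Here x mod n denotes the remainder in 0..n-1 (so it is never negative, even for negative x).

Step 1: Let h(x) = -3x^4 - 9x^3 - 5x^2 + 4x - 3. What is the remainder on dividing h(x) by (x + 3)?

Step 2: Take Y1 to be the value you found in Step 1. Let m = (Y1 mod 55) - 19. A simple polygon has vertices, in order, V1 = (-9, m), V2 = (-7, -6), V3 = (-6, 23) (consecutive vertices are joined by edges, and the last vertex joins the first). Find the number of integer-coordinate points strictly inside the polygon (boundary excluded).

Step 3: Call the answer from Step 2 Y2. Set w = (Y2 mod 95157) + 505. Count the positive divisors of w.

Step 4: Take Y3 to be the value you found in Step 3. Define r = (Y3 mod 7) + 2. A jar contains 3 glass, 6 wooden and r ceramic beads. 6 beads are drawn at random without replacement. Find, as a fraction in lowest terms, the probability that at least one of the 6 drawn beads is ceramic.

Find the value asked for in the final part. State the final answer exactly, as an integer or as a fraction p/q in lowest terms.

Step 1: remainder = value at the root: -3*(-3)^4 - 9*(-3)^3 - 5*(-3)^2 + 4*(-3)^1 - 3 = (-243) + (243) + (-45) + (-12) + (-3) = -60; answer -60
Step 2: Y1 = -60; m = 31; cross terms: (-9*-6 - -7*31)=271, (-7*23 - -6*-6)=-197, (-6*31 - -9*23)=21; twice the area = |95| = 95; area = 95/2; boundary points = 1 + 1 + 1 = 3; strictly interior points = area - boundary/2 + 1 = 47; answer 47
Step 3: Y2 = 47; w = 552; 552 = 2^3 * 3 * 23; number of divisors = (3+1) * (1+1) * (1+1) = 16; answer 16
Step 4: Y3 = 16; r = 4; total draws C(13,6) = 1716; complement C(9,6) = 84; favorable 1716 - 84 = 1632; P = 136/143; answer 136/143

136/143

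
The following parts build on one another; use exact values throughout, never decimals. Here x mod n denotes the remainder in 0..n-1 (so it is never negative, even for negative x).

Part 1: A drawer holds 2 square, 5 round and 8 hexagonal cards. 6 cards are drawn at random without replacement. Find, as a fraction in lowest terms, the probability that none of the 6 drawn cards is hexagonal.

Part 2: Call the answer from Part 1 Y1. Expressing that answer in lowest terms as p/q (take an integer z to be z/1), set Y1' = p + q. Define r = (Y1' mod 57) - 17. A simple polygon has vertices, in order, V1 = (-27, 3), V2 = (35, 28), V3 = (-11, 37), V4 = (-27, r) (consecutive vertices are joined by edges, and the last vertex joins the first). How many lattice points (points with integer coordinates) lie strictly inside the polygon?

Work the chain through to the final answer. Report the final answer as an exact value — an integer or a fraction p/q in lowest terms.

Part 1: total draws C(15,6) = 5005; favorable C(7,6) = 7; P = 1/715; answer 1/715
Part 2: Y1 = 1/715; threaded value p + q = 716; r = 15; cross terms: (-27*28 - 35*3)=-861, (35*37 - -11*28)=1603, (-11*15 - -27*37)=834, (-27*3 - -27*15)=324; twice the area = |1900| = 1900; area = 950; boundary points = 1 + 1 + 2 + 12 = 16; strictly interior points = area - boundary/2 + 1 = 943; answer 943

943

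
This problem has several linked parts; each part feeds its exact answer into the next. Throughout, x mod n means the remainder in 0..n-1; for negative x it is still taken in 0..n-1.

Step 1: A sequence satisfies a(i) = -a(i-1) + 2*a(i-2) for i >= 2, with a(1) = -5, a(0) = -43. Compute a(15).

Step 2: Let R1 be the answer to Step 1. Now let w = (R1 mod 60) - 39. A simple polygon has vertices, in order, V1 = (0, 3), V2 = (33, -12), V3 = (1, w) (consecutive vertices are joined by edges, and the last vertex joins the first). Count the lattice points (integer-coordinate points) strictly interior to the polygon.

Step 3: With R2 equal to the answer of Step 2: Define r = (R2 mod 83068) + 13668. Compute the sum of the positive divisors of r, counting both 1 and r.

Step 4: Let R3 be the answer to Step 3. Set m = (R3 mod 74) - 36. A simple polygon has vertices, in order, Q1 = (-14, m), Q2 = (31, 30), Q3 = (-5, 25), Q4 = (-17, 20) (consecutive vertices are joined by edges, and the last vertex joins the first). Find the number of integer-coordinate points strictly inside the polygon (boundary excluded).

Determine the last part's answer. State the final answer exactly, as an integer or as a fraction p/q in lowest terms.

985

Step 1: a(2) = -1*(-5) + 2*(-43) = -81; iterating: a(2)=-81, a(3)=71, a(4)=-233, a(5)=375, a(6)=-841, a(7)=1591, a(8)=-3273, a(9)=6455, a(10)=-13001, a(11)=25911, a(12)=-51913, a(13)=103735, a(14)=-207561, a(15)=415031; answer 415031
Step 2: R1 = 415031; w = -28; cross terms: (0*-12 - 33*3)=-99, (33*-28 - 1*-12)=-912, (1*3 - 0*-28)=3; twice the area = |-1008| = 1008; area = 504; boundary points = 3 + 16 + 1 = 20; strictly interior points = area - boundary/2 + 1 = 495; answer 495
Step 3: R2 = 495; r = 14163; 14163 = 3 * 4721; sigma = (1 + 3) * (1 + 4721) = 4 * 4722 = 18888; answer 18888
Step 4: R3 = 18888; m = -18; cross terms: (-14*30 - 31*-18)=138, (31*25 - -5*30)=925, (-5*20 - -17*25)=325, (-17*-18 - -14*20)=586; twice the area = |1974| = 1974; area = 987; boundary points = 3 + 1 + 1 + 1 = 6; strictly interior points = area - boundary/2 + 1 = 985; answer 985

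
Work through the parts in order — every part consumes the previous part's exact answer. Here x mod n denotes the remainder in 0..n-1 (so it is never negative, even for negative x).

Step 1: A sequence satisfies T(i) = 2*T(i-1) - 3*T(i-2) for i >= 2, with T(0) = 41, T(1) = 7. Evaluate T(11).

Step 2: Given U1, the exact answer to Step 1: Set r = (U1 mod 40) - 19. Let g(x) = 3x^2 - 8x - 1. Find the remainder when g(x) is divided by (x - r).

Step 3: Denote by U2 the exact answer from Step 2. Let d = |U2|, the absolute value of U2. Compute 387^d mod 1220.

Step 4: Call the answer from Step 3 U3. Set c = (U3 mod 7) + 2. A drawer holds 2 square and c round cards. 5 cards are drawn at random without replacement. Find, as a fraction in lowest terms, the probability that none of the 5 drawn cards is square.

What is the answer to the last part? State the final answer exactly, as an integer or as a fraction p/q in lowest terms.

1/21

Step 1: T(2) = 2*(7) - 3*(41) = -109; iterating: T(2)=-109, T(3)=-239, T(4)=-151, T(5)=415, T(6)=1283, T(7)=1321, T(8)=-1207, T(9)=-6377, T(10)=-9133, T(11)=865; answer 865
Step 2: U1 = 865; r = 6; remainder = value at the root: 3*(6)^2 - 8*(6)^1 - 1 = (108) + (-48) + (-1) = 59; answer 59
Step 3: U2 = 59; d = 59; squarings mod 1220: 387^1=387, 387^2=929, 387^4=501, 387^8=901, 387^16=501, 387^32=901; 387^59 = 387^1 * 387^2 * 387^8 * 387^16 * 387^32 = 703 (mod 1220); answer 703
Step 4: U3 = 703; c = 5; total draws C(7,5) = 21; favorable C(5,5) = 1; P = 1/21; answer 1/21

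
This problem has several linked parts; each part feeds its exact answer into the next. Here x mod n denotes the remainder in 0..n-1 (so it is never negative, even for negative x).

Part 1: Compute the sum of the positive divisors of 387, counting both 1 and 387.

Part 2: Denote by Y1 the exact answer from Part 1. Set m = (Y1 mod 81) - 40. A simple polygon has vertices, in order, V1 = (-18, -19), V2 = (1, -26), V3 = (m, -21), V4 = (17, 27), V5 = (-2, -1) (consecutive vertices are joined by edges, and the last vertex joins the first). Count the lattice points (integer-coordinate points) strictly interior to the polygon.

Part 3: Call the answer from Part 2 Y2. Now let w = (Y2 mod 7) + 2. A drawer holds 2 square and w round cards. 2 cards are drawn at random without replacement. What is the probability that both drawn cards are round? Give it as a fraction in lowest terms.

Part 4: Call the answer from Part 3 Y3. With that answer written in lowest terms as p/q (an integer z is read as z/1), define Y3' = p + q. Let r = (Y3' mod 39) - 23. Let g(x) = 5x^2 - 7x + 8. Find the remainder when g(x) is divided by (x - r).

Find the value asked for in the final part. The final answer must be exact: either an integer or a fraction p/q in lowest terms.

Part 1: 387 = 3^2 * 43; sigma = (1 + 3 + 9) * (1 + 43) = 13 * 44 = 572; answer 572
Part 2: Y1 = 572; m = -35; cross terms: (-18*-26 - 1*-19)=487, (1*-21 - -35*-26)=-931, (-35*27 - 17*-21)=-588, (17*-1 - -2*27)=37, (-2*-19 - -18*-1)=20; twice the area = |-975| = 975; area = 975/2; boundary points = 1 + 1 + 4 + 1 + 2 = 9; strictly interior points = area - boundary/2 + 1 = 484; answer 484
Part 3: Y2 = 484; w = 3; total draws C(5,2) = 10; favorable C(3,2) = 3; P = 3/10; answer 3/10
Part 4: Y3 = 3/10; threaded value p + q = 13; r = -10; remainder = value at the root: 5*(-10)^2 - 7*(-10)^1 + 8 = (500) + (70) + (8) = 578; answer 578

578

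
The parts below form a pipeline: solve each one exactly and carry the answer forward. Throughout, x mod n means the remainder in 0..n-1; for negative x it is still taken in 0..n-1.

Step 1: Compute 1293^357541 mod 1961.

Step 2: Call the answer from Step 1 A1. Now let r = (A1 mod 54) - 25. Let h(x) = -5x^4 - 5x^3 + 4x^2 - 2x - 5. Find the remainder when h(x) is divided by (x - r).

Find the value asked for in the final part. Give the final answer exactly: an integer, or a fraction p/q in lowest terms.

Step 1: squarings mod 1961: 1293^1=1293, 1293^2=1077, 1293^4=978, 1293^8=1477, 1293^16=897, 1293^32=599, 1293^64=1899, 1293^128=1883, 1293^256=201, 1293^512=1181, 1293^1024=490, 1293^2048=858, 1293^4096=789, 1293^8192=884, 1293^16384=978, 1293^32768=1477, 1293^65536=897, 1293^131072=599, 1293^262144=1899; 1293^357541 = 1293^1 * 1293^4 * 1293^32 * 1293^128 * 1293^1024 * 1293^4096 * 1293^8192 * 1293^16384 * 1293^65536 * 1293^262144 = 1941 (mod 1961); answer 1941
Step 2: A1 = 1941; r = 26; remainder = value at the root: -5*(26)^4 - 5*(26)^3 + 4*(26)^2 - 2*(26)^1 - 5 = (-2284880) + (-87880) + (2704) + (-52) + (-5) = -2370113; answer -2370113

-2370113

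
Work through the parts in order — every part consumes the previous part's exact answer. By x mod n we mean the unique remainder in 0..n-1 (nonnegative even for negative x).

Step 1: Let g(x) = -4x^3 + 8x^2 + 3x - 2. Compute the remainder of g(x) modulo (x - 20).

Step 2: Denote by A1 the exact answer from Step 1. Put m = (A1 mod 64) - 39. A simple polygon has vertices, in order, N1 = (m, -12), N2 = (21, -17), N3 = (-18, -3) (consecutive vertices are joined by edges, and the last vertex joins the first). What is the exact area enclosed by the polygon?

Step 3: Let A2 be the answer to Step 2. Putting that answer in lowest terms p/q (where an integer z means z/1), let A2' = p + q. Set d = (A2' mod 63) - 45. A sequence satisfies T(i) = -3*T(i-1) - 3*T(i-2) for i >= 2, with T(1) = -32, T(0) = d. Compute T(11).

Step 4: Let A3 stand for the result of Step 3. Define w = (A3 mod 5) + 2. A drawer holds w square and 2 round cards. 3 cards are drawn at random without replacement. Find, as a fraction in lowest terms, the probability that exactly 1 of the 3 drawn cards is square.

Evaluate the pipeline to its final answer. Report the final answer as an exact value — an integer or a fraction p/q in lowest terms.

3/28

Step 1: remainder = value at the root: -4*(20)^3 + 8*(20)^2 + 3*(20)^1 - 2 = (-32000) + (3200) + (60) + (-2) = -28742; answer -28742
Step 2: A1 = -28742; m = 19; cross terms: (19*-17 - 21*-12)=-71, (21*-3 - -18*-17)=-369, (-18*-12 - 19*-3)=273; twice the area = |-167| = 167; area = 167/2; answer 167/2
Step 3: A2 = 167/2; threaded value p + q = 169; d = -2; T(2) = -3*(-32) - 3*(-2) = 102; iterating: T(2)=102, T(3)=-210, T(4)=324, T(5)=-342, T(6)=54, T(7)=864, T(8)=-2754, T(9)=5670, T(10)=-8748, T(11)=9234; answer 9234
Step 4: A3 = 9234; w = 6; total draws C(8,3) = 56; favorable C(6,1)*C(2,2) = 6; P = 3/28; answer 3/28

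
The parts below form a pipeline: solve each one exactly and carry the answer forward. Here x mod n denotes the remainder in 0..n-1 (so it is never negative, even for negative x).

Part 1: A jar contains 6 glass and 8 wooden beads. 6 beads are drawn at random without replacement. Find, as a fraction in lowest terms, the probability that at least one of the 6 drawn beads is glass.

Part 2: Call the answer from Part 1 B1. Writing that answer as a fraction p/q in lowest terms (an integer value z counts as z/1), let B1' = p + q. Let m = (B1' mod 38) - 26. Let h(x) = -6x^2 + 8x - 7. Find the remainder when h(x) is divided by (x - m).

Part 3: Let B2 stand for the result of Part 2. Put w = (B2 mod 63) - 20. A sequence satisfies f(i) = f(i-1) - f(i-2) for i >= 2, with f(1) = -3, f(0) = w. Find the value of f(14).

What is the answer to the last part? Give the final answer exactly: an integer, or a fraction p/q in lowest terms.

-32

Part 1: total draws C(14,6) = 3003; complement C(8,6) = 28; favorable 3003 - 28 = 2975; P = 425/429; answer 425/429
Part 2: B1 = 425/429; threaded value p + q = 854; m = -8; remainder = value at the root: -6*(-8)^2 + 8*(-8)^1 - 7 = (-384) + (-64) + (-7) = -455; answer -455
Part 3: B2 = -455; w = 29; f(2) = 1*(-3) - 1*(29) = -32; iterating: f(2)=-32, f(3)=-29, f(4)=3, f(5)=32, f(6)=29, f(7)=-3, f(8)=-32, f(9)=-29, f(10)=3, f(11)=32, f(12)=29, f(13)=-3, f(14)=-32; answer -32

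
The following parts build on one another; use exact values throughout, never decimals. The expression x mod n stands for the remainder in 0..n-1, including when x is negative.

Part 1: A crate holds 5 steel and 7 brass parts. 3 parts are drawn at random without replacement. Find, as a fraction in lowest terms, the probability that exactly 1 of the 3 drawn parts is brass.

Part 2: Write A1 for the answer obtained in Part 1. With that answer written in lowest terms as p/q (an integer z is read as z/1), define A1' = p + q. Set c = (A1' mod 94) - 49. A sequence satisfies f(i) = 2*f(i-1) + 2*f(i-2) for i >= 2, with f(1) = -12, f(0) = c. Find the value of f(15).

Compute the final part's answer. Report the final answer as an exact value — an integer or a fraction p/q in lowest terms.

-27120128

Part 1: total draws C(12,3) = 220; favorable C(7,1)*C(5,2) = 70; P = 7/22; answer 7/22
Part 2: A1 = 7/22; threaded value p + q = 29; c = -20; f(2) = 2*(-12) + 2*(-20) = -64; iterating: f(2)=-64, f(3)=-152, f(4)=-432, f(5)=-1168, f(6)=-3200, f(7)=-8736, f(8)=-23872, f(9)=-65216, f(10)=-178176, f(11)=-486784, f(12)=-1329920, f(13)=-3633408, f(14)=-9926656, f(15)=-27120128; answer -27120128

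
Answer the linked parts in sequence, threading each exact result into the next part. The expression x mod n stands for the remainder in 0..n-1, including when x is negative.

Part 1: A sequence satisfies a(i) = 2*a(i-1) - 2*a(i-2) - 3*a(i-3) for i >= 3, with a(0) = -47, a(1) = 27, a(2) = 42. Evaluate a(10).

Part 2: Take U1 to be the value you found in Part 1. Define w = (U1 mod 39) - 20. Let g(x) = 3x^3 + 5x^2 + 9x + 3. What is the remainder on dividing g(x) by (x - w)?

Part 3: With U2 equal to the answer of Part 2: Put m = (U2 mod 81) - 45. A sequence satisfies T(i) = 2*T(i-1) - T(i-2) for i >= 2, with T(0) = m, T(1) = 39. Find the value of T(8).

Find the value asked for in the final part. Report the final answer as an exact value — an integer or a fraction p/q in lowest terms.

Part 1: a(3) = 2*(42) - 2*(27) - 3*(-47) = 171; iterating: a(3)=171, a(4)=177, a(5)=-114, a(6)=-1095, a(7)=-2493, a(8)=-2454, a(9)=3363, a(10)=19113; answer 19113
Part 2: U1 = 19113; w = -17; remainder = value at the root: 3*(-17)^3 + 5*(-17)^2 + 9*(-17)^1 + 3 = (-14739) + (1445) + (-153) + (3) = -13444; answer -13444
Part 3: U2 = -13444; m = -43; T(2) = 2*(39) - 1*(-43) = 121; iterating: T(2)=121, T(3)=203, T(4)=285, T(5)=367, T(6)=449, T(7)=531, T(8)=613; answer 613

613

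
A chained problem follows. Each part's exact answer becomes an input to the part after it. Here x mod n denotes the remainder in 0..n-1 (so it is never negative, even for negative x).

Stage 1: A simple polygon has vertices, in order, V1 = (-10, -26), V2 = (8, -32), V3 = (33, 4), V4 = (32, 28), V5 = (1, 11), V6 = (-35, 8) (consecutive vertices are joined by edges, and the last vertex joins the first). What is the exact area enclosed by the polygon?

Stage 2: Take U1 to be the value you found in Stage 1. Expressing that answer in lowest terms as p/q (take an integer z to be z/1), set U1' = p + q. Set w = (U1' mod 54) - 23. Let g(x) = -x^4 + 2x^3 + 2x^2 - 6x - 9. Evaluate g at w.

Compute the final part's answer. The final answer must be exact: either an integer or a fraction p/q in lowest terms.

Stage 1: cross terms: (-10*-32 - 8*-26)=528, (8*4 - 33*-32)=1088, (33*28 - 32*4)=796, (32*11 - 1*28)=324, (1*8 - -35*11)=393, (-35*-26 - -10*8)=990; twice the area = |4119| = 4119; area = 4119/2; answer 4119/2
Stage 2: U1 = 4119/2; threaded value p + q = 4121; w = -6; -1*(-6)^4 + 2*(-6)^3 + 2*(-6)^2 - 6*(-6)^1 - 9 = (-1296) + (-432) + (72) + (36) + (-9) = -1629; answer -1629

-1629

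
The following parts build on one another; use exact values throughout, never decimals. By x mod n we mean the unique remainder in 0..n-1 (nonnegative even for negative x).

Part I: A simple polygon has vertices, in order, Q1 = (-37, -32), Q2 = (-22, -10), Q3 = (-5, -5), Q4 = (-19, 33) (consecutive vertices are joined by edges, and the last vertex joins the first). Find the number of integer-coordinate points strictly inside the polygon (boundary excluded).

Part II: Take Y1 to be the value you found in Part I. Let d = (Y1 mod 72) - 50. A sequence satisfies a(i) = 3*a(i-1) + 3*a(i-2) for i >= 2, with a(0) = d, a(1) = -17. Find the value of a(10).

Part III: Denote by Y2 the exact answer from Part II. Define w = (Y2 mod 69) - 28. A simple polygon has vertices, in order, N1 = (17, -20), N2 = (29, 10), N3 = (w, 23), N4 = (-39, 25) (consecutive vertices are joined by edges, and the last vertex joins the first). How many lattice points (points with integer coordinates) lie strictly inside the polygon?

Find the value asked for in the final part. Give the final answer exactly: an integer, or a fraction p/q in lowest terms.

1346

Part I: cross terms: (-37*-10 - -22*-32)=-334, (-22*-5 - -5*-10)=60, (-5*33 - -19*-5)=-260, (-19*-32 - -37*33)=1829; twice the area = |1295| = 1295; area = 1295/2; boundary points = 1 + 1 + 2 + 1 = 5; strictly interior points = area - boundary/2 + 1 = 646; answer 646
Part II: Y1 = 646; d = 20; a(2) = 3*(-17) + 3*(20) = 9; iterating: a(2)=9, a(3)=-24, a(4)=-45, a(5)=-207, a(6)=-756, a(7)=-2889, a(8)=-10935, a(9)=-41472, a(10)=-157221; answer -157221
Part III: Y2 = -157221; w = 2; cross terms: (17*10 - 29*-20)=750, (29*23 - 2*10)=647, (2*25 - -39*23)=947, (-39*-20 - 17*25)=355; twice the area = |2699| = 2699; area = 2699/2; boundary points = 6 + 1 + 1 + 1 = 9; strictly interior points = area - boundary/2 + 1 = 1346; answer 1346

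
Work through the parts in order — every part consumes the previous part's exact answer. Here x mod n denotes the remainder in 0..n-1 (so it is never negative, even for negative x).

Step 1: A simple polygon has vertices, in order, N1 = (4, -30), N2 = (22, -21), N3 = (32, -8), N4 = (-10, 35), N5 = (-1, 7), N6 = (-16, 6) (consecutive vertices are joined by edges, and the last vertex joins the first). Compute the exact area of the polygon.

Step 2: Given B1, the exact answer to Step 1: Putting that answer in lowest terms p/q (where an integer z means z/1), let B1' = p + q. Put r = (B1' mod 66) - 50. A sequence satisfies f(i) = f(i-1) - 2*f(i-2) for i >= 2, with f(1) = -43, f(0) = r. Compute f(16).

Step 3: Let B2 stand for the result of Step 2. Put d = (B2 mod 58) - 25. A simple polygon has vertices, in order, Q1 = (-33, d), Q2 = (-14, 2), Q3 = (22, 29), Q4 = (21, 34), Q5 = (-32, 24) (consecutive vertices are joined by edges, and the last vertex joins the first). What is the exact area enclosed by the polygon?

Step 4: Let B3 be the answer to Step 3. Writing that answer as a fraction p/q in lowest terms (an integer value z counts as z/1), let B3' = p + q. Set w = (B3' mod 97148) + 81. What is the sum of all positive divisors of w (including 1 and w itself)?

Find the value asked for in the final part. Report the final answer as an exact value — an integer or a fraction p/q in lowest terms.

Step 1: cross terms: (4*-21 - 22*-30)=576, (22*-8 - 32*-21)=496, (32*35 - -10*-8)=1040, (-10*7 - -1*35)=-35, (-1*6 - -16*7)=106, (-16*-30 - 4*6)=456; twice the area = |2639| = 2639; area = 2639/2; answer 2639/2
Step 2: B1 = 2639/2; threaded value p + q = 2641; r = -49; f(2) = 1*(-43) - 2*(-49) = 55; iterating: f(2)=55, f(3)=141, f(4)=31, f(5)=-251, f(6)=-313, f(7)=189, f(8)=815, f(9)=437, f(10)=-1193, f(11)=-2067, f(12)=319, f(13)=4453, f(14)=3815, f(15)=-5091, f(16)=-12721; answer -12721
Step 3: B2 = -12721; d = 14; cross terms: (-33*2 - -14*14)=130, (-14*29 - 22*2)=-450, (22*34 - 21*29)=139, (21*24 - -32*34)=1592, (-32*14 - -33*24)=344; twice the area = |1755| = 1755; area = 1755/2; answer 1755/2
Step 4: B3 = 1755/2; threaded value p + q = 1757; w = 1838; 1838 = 2 * 919; sigma = (1 + 2) * (1 + 919) = 3 * 920 = 2760; answer 2760

2760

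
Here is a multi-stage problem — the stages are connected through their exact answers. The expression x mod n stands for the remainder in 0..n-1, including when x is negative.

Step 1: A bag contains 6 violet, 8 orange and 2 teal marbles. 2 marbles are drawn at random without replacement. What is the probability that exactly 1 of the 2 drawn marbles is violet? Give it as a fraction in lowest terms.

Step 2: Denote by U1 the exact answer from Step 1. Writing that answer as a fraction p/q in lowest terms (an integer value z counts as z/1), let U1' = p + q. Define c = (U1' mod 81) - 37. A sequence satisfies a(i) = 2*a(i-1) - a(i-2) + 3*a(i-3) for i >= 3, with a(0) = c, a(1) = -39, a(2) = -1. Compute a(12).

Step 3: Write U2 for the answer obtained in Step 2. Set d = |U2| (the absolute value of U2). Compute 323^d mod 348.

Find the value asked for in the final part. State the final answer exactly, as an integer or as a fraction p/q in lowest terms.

277

Step 1: total draws C(16,2) = 120; favorable C(6,1)*C(10,1) = 60; P = 1/2; answer 1/2
Step 2: U1 = 1/2; threaded value p + q = 3; c = -34; a(3) = 2*(-1) - 1*(-39) + 3*(-34) = -65; iterating: a(3)=-65, a(4)=-246, a(5)=-430, a(6)=-809, a(7)=-1926, a(8)=-4333, a(9)=-9167, a(10)=-19779, a(11)=-43390, a(12)=-94502; answer -94502
Step 3: U2 = -94502; d = 94502; squarings mod 348: 323^1=323, 323^2=277, 323^4=169, 323^8=25, 323^16=277, 323^32=169, 323^64=25, 323^128=277, 323^256=169, 323^512=25, 323^1024=277, 323^2048=169, 323^4096=25, 323^8192=277, 323^16384=169, 323^32768=25, 323^65536=277; 323^94502 = 323^2 * 323^4 * 323^32 * 323^256 * 323^4096 * 323^8192 * 323^16384 * 323^65536 = 277 (mod 348); answer 277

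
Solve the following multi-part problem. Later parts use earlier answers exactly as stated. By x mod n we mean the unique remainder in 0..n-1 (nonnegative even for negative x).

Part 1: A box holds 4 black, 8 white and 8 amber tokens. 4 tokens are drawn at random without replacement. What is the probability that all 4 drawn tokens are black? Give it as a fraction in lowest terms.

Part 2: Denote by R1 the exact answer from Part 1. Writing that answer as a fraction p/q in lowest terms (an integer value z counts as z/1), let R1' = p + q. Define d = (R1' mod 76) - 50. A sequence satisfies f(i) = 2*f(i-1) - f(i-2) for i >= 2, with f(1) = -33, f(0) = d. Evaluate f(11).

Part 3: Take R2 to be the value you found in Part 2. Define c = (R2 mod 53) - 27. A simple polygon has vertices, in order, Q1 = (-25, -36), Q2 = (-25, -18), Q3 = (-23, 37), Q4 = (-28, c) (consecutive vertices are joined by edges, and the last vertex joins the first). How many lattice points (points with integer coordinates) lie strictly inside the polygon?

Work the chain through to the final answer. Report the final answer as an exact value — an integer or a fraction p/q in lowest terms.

123

Part 1: total draws C(20,4) = 4845; favorable C(4,4) = 1; P = 1/4845; answer 1/4845
Part 2: R1 = 1/4845; threaded value p + q = 4846; d = 8; f(2) = 2*(-33) - 1*(8) = -74; iterating: f(2)=-74, f(3)=-115, f(4)=-156, f(5)=-197, f(6)=-238, f(7)=-279, f(8)=-320, f(9)=-361, f(10)=-402, f(11)=-443; answer -443
Part 3: R2 = -443; c = 7; cross terms: (-25*-18 - -25*-36)=-450, (-25*37 - -23*-18)=-1339, (-23*7 - -28*37)=875, (-28*-36 - -25*7)=1183; twice the area = |269| = 269; area = 269/2; boundary points = 18 + 1 + 5 + 1 = 25; strictly interior points = area - boundary/2 + 1 = 123; answer 123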